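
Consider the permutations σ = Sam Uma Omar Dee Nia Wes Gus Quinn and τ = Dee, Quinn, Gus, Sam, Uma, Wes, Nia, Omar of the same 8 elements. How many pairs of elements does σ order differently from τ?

17

Assign each item its position (1..8) in the first ordering, then rewrite the second ordering as that position sequence:
positions: Sam→1, Uma→2, Omar→3, Dee→4, Nia→5, Wes→6, Gus→7, Quinn→8
second ordering as positions: [4, 8, 7, 1, 2, 6, 5, 3]
Discordant pairs = inversions in this position sequence.
4: 1, 2, 3 → 3
8: 7, 1, 2, 6, 5, 3 → 6
7: 1, 2, 6, 5, 3 → 5
1: 0
2: 0
6: 5, 3 → 2
5: 3 → 1
3: 0
Total: 3 + 6 + 5 + 0 + 0 + 2 + 1 + 0 = 17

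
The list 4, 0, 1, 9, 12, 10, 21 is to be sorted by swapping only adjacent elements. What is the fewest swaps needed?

3 adjacent swaps

Minimum adjacent swaps = number of inversions (each swap of adjacent out-of-order elements removes one inversion and no swap can remove more).
Count inversions — for each element, later elements that are smaller:
4: 0, 1 → 2
0: none → 0
1: none → 0
9: none → 0
12: 10 → 1
10: none → 0
21: none → 0
Total inversions: 2 + 0 + 0 + 0 + 1 + 0 + 0 = 3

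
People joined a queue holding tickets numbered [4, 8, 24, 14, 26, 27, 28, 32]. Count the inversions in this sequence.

1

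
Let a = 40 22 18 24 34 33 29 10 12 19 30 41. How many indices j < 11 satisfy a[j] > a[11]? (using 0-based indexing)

0

The element at index 11 is 41.
Elements before it: 40, 22, 18, 24, 34, 33, 29, 10, 12, 19, 30
None of them are larger than 41.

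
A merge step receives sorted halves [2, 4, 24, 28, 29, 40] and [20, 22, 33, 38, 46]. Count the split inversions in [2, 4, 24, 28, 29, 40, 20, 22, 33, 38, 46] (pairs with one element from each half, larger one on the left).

There are 10 cross-inversions.

Take each right-half value and tally the left-half values above it:
r = 20: 24, 28, 29, 40 → 4
r = 22: 24, 28, 29, 40 → 4
r = 33: 40 → 1
r = 38: 40 → 1
r = 46: none → 0
Cross-inversions: 4 + 4 + 1 + 1 + 0 = 10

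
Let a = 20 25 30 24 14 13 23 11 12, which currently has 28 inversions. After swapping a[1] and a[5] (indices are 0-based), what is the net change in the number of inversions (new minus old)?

-5

Positions 1 and 5 hold 25 and 13; after swapping, the array is [20, 13, 30, 24, 14, 25, 23, 11, 12].
Element-by-element contributions:
20: 4
13: 2
30: 6
24: 4
14: 2
25: 3
23: 2
11: 0
12: 0
Sum: 4 + 2 + 6 + 4 + 2 + 3 + 2 + 0 + 0 = 23
Change: 23 − 28 = -5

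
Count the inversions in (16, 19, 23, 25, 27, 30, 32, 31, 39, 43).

1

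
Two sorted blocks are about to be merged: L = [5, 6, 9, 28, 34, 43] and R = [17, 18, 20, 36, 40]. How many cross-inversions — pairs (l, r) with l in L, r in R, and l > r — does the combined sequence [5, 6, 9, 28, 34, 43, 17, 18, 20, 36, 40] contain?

Count, for every r in R, how many entries of L exceed r:
r = 17: 28, 34, 43 → 3
r = 18: 28, 34, 43 → 3
r = 20: 28, 34, 43 → 3
r = 36: 43 → 1
r = 40: 43 → 1
Cross-inversions: 3 + 3 + 3 + 1 + 1 = 11

11 cross-inversions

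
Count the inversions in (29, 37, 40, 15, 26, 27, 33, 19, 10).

25 out-of-order pairs

Element-by-element contributions:
29: 5
37: 6
40: 6
15: 1
26: 2
27: 2
33: 2
19: 1
10: 0
Sum: 5 + 6 + 6 + 1 + 2 + 2 + 2 + 1 + 0 = 25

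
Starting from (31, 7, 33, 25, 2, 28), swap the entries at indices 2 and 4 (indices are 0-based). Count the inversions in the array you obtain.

6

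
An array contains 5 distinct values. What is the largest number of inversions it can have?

A reversed (strictly descending) arrangement makes every pair an inversion, giving C(5, 2) inversions.
C(5, 2) = 5·4/2 = 10

10 inversions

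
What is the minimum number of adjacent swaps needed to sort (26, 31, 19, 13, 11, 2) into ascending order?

Minimum adjacent swaps = number of inversions (each swap of adjacent out-of-order elements removes one inversion and no swap can remove more).
Count inversions — for each element, later elements that are smaller:
26: 19, 13, 11, 2 → 4
31: 19, 13, 11, 2 → 4
19: 13, 11, 2 → 3
13: 11, 2 → 2
11: 2 → 1
2: none → 0
Total inversions: 4 + 4 + 3 + 2 + 1 + 0 = 14

14 swaps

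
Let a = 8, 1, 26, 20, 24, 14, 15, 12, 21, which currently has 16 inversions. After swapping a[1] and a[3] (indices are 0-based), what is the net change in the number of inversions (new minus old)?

Positions 1 and 3 hold 1 and 20; after swapping, the array is [8, 20, 26, 1, 24, 14, 15, 12, 21].
Sweep left to right; for each value list the smaller values that follow it:
8: 1
20: 4
26: 6
1: 0
24: 4
14: 1
15: 1
12: 0
21: 0
Sum: 1 + 4 + 6 + 0 + 4 + 1 + 1 + 0 + 0 = 17
Change: 17 − 16 = +1

+1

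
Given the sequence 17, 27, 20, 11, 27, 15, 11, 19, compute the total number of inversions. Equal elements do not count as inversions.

16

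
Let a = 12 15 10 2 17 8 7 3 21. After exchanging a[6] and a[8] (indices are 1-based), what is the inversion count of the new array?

Positions 6 and 8 hold 8 and 3; after swapping, the array is [12, 15, 10, 2, 17, 3, 7, 8, 21].
Count, for each position, how many later elements it exceeds:
12: 5
15: 5
10: 4
2: 0
17: 3
3: 0
7: 0
8: 0
21: 0
Sum: 5 + 5 + 4 + 0 + 3 + 0 + 0 + 0 + 0 = 17

17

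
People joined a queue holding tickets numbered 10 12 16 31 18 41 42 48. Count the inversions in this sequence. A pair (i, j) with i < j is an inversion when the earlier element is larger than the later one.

There is 1 out-of-order pair.

Element-by-element contributions:
10: 0
12: 0
16: 0
31: 1
18: 0
41: 0
42: 0
48: 0
Sum: 0 + 0 + 0 + 1 + 0 + 0 + 0 + 0 = 1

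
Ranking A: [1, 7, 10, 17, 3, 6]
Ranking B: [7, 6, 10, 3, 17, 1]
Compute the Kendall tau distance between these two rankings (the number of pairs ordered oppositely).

9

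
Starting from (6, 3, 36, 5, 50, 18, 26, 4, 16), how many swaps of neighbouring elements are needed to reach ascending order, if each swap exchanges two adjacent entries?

17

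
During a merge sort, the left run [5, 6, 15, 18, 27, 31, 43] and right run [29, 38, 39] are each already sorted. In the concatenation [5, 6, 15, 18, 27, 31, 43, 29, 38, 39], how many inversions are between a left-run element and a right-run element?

Take each right-half value and tally the left-half values above it:
r = 29: 31, 43 → 2
r = 38: 43 → 1
r = 39: 43 → 1
Cross-inversions: 2 + 1 + 1 = 4

4 split inversions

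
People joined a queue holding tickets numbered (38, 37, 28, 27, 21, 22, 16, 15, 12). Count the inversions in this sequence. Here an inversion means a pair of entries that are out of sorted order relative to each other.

There are 35 out-of-order pairs.

Count, for each position, how many later elements it exceeds:
38: 8
37: 7
28: 6
27: 5
21: 3
22: 3
16: 2
15: 1
12: 0
Sum: 8 + 7 + 6 + 5 + 3 + 3 + 2 + 1 + 0 = 35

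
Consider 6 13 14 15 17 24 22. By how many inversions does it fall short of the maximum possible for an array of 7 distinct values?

20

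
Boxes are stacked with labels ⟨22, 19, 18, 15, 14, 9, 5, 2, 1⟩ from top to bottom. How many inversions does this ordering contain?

36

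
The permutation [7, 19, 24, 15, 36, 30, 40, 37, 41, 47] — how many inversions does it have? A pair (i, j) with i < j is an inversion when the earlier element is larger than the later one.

For each element, count later entries that are smaller:
7: 0
19: 1
24: 1
15: 0
36: 1
30: 0
40: 1
37: 0
41: 0
47: 0
Sum: 0 + 1 + 1 + 0 + 1 + 0 + 1 + 0 + 0 + 0 = 4

Inversions: 4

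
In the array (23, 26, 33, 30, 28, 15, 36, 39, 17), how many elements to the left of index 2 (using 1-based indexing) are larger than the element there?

0

The element at index 2 is 26.
Elements before it: 23
None of them are larger than 26.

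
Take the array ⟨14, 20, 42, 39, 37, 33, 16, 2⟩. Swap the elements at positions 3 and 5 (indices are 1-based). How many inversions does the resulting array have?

Positions 3 and 5 hold 42 and 37; after swapping, the array is [14, 20, 37, 39, 42, 33, 16, 2].
Element-by-element contributions:
14 → 2 → 1
20 → 16, 2 → 2
37 → 33, 16, 2 → 3
39 → 33, 16, 2 → 3
42 → 33, 16, 2 → 3
33 → 16, 2 → 2
16 → 2 → 1
2 → none → 0
Sum: 1 + 2 + 3 + 3 + 3 + 2 + 1 + 0 = 15

15 inversions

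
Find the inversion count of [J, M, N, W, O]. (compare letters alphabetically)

Count, for each position, how many later elements it exceeds:
J: 0
M: 0
N: 0
W: 1
O: 0
Sum: 0 + 0 + 0 + 1 + 0 = 1

1 out-of-order pair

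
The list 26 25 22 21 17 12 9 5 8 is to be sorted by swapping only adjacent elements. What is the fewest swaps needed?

Minimum adjacent swaps = number of inversions (each swap of adjacent out-of-order elements removes one inversion and no swap can remove more).
Count inversions — for each element, later elements that are smaller:
26: 25, 22, 21, 17, 12, 9, 5, 8 → 8
25: 22, 21, 17, 12, 9, 5, 8 → 7
22: 21, 17, 12, 9, 5, 8 → 6
21: 17, 12, 9, 5, 8 → 5
17: 12, 9, 5, 8 → 4
12: 9, 5, 8 → 3
9: 5, 8 → 2
5: none → 0
8: none → 0
Total inversions: 8 + 7 + 6 + 5 + 4 + 3 + 2 + 0 + 0 = 35

Swaps: 35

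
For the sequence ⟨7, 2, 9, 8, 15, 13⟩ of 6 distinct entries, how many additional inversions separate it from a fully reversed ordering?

12 inversions short

Maximum inversions for 6 distinct elements is C(6, 2) = 6·5/2 = 15.
Current inversions — for each element, count later smaller elements:
7: 1
2: 0
9: 1
8: 0
15: 1
13: 0
Current total: 1 + 0 + 1 + 0 + 1 + 0 = 3
Shortfall: 15 − 3 = 12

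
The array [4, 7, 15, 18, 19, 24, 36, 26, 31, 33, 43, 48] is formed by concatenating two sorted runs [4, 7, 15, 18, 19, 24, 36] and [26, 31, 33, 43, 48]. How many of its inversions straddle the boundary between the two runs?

Take each right-half value and tally the left-half values above it:
r = 26: 36 → 1
r = 31: 36 → 1
r = 33: 36 → 1
r = 43: none → 0
r = 48: none → 0
Cross-inversions: 1 + 1 + 1 + 0 + 0 = 3

3 split inversions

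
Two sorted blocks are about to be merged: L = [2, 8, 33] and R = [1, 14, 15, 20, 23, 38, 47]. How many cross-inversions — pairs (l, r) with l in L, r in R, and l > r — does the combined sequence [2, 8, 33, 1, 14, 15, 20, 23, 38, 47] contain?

7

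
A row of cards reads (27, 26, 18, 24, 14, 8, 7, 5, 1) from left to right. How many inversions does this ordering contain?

35 inversions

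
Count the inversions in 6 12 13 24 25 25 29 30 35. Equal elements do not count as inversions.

0

Element-by-element contributions:
6: 0
12: 0
13: 0
24: 0
25: 0
25: 0
29: 0
30: 0
35: 0
Sum: 0 + 0 + 0 + 0 + 0 + 0 + 0 + 0 + 0 = 0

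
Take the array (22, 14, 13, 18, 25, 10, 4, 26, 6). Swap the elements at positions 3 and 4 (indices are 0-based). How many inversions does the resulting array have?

Inversions: 23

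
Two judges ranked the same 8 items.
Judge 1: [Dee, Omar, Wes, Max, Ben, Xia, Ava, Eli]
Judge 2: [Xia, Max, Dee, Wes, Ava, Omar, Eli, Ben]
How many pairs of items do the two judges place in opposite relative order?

12 discordant pairs

Assign each item its position (1..8) in the first ordering, then rewrite the second ordering as that position sequence:
positions: Dee→1, Omar→2, Wes→3, Max→4, Ben→5, Xia→6, Ava→7, Eli→8
second ordering as positions: [6, 4, 1, 3, 7, 2, 8, 5]
Discordant pairs = inversions in this position sequence.
6: 4, 1, 3, 2, 5 → 5
4: 1, 3, 2 → 3
1: 0
3: 2 → 1
7: 2, 5 → 2
2: 0
8: 5 → 1
5: 0
Total: 5 + 3 + 0 + 1 + 2 + 0 + 1 + 0 = 12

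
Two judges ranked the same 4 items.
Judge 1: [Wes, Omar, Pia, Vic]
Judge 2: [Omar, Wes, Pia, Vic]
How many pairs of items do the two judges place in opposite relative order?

Assign each item its position (1..4) in the first ordering, then rewrite the second ordering as that position sequence:
positions: Wes→1, Omar→2, Pia→3, Vic→4
second ordering as positions: [2, 1, 3, 4]
Discordant pairs = inversions in this position sequence.
2: 1 → 1
1: 0
3: 0
4: 0
Total: 1 + 0 + 0 + 0 = 1

1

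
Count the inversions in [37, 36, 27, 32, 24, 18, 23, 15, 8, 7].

For each element, count later entries that are smaller:
37 → 36, 27, 32, 24, 18, 23, 15, 8, 7 → 9
36 → 27, 32, 24, 18, 23, 15, 8, 7 → 8
27 → 24, 18, 23, 15, 8, 7 → 6
32 → 24, 18, 23, 15, 8, 7 → 6
24 → 18, 23, 15, 8, 7 → 5
18 → 15, 8, 7 → 3
23 → 15, 8, 7 → 3
15 → 8, 7 → 2
8 → 7 → 1
7 → none → 0
Sum: 9 + 8 + 6 + 6 + 5 + 3 + 3 + 2 + 1 + 0 = 43

43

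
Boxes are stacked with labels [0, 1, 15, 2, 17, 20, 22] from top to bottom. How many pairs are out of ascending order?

Listing every pair i<j with a[i]>a[j] (using 1-based positions):
(3,4): 15 > 2
That's 1 pair.

There is 1 inversion.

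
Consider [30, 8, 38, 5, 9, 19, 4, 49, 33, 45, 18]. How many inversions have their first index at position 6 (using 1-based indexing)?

The element at index 6 is 19.
Elements after it: 4, 49, 33, 45, 18
Those smaller than 19: 4, 18

2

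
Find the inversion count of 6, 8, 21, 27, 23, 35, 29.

Out-of-order pairs: 2

Out-of-order index pairs (0-indexed):
(3,4): 27 > 23
(5,6): 35 > 29
That's 2 pairs.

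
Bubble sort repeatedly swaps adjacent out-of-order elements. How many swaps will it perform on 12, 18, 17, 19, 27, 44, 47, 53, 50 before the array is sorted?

Minimum adjacent swaps = number of inversions (each swap of adjacent out-of-order elements removes one inversion and no swap can remove more).
Count inversions — for each element, later elements that are smaller:
12: none → 0
18: 17 → 1
17: none → 0
19: none → 0
27: none → 0
44: none → 0
47: none → 0
53: 50 → 1
50: none → 0
Total inversions: 0 + 1 + 0 + 0 + 0 + 0 + 0 + 1 + 0 = 2

2 adjacent swaps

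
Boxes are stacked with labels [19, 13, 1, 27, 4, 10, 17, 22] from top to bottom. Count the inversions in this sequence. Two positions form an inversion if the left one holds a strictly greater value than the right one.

For each element, count later entries that are smaller:
19 → 13, 1, 4, 10, 17 → 5
13 → 1, 4, 10 → 3
1 → none → 0
27 → 4, 10, 17, 22 → 4
4 → none → 0
10 → none → 0
17 → none → 0
22 → none → 0
Sum: 5 + 3 + 0 + 4 + 0 + 0 + 0 + 0 = 12

There are 12 inversions.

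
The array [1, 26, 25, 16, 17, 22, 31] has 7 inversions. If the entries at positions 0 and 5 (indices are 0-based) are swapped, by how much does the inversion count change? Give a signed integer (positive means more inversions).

+5

Positions 0 and 5 hold 1 and 22; after swapping, the array is [22, 26, 25, 16, 17, 1, 31].
Sweep left to right; for each value list the smaller values that follow it:
22: 3
26: 4
25: 3
16: 1
17: 1
1: 0
31: 0
Sum: 3 + 4 + 3 + 1 + 1 + 0 + 0 = 12
Change: 12 − 7 = +5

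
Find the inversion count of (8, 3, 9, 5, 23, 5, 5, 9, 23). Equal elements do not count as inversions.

There are 10 out-of-order pairs.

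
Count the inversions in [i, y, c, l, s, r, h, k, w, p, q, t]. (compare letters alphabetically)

26 out-of-order pairs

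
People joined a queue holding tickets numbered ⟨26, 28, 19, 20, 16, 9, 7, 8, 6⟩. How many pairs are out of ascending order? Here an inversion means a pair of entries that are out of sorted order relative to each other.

33 inversions

Count, for each position, how many later elements it exceeds:
26 → 19, 20, 16, 9, 7, 8, 6 → 7
28 → 19, 20, 16, 9, 7, 8, 6 → 7
19 → 16, 9, 7, 8, 6 → 5
20 → 16, 9, 7, 8, 6 → 5
16 → 9, 7, 8, 6 → 4
9 → 7, 8, 6 → 3
7 → 6 → 1
8 → 6 → 1
6 → none → 0
Sum: 7 + 7 + 5 + 5 + 4 + 3 + 1 + 1 + 0 = 33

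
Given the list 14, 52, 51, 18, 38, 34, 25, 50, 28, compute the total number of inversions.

Sweep left to right; for each value list the smaller values that follow it:
14 → none → 0
52 → 51, 18, 38, 34, 25, 50, 28 → 7
51 → 18, 38, 34, 25, 50, 28 → 6
18 → none → 0
38 → 34, 25, 28 → 3
34 → 25, 28 → 2
25 → none → 0
50 → 28 → 1
28 → none → 0
Sum: 0 + 7 + 6 + 0 + 3 + 2 + 0 + 1 + 0 = 19

19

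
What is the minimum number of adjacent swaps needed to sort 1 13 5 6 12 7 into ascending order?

The minimum number of adjacent swaps to sort an array equals its inversion count, since every such swap removes exactly one inversion.
Count inversions — for each element, later elements that are smaller:
1: none → 0
13: 5, 6, 12, 7 → 4
5: none → 0
6: none → 0
12: 7 → 1
7: none → 0
Total inversions: 0 + 4 + 0 + 0 + 1 + 0 = 5

5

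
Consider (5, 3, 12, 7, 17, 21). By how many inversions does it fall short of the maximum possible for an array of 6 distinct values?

13 inversions short

Maximum inversions for 6 distinct elements is C(6, 2) = 6·5/2 = 15.
Current inversions — for each element, count later smaller elements:
5: 1
3: 0
12: 1
7: 0
17: 0
21: 0
Current total: 1 + 0 + 1 + 0 + 0 + 0 = 2
Shortfall: 15 − 2 = 13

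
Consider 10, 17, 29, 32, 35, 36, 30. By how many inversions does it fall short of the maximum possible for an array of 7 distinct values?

18

Maximum inversions for 7 distinct elements is C(7, 2) = 7·6/2 = 21.
Current inversions — for each element, count later smaller elements:
10: 0
17: 0
29: 0
32: 1
35: 1
36: 1
30: 0
Current total: 0 + 0 + 0 + 1 + 1 + 1 + 0 = 3
Shortfall: 21 − 3 = 18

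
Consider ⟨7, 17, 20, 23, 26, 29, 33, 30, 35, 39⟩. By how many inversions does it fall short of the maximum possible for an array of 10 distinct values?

44

Maximum inversions for 10 distinct elements is C(10, 2) = 10·9/2 = 45.
Current inversions — for each element, count later smaller elements:
7: 0
17: 0
20: 0
23: 0
26: 0
29: 0
33: 1
30: 0
35: 0
39: 0
Current total: 0 + 0 + 0 + 0 + 0 + 0 + 1 + 0 + 0 + 0 = 1
Shortfall: 45 − 1 = 44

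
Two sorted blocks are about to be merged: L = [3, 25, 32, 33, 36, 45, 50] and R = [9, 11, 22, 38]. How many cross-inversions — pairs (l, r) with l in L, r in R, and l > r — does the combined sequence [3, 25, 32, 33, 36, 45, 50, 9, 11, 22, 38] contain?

20

Count, for every r in R, how many entries of L exceed r:
r = 9: 25, 32, 33, 36, 45, 50 → 6
r = 11: 25, 32, 33, 36, 45, 50 → 6
r = 22: 25, 32, 33, 36, 45, 50 → 6
r = 38: 45, 50 → 2
Cross-inversions: 6 + 6 + 6 + 2 = 20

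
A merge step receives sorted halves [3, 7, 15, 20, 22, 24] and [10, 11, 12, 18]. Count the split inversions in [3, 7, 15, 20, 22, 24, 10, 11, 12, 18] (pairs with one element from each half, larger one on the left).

For each element r of the right run, count left-run elements greater than r:
r = 10: 15, 20, 22, 24 → 4
r = 11: 15, 20, 22, 24 → 4
r = 12: 15, 20, 22, 24 → 4
r = 18: 20, 22, 24 → 3
Cross-inversions: 4 + 4 + 4 + 3 = 15

Split inversions: 15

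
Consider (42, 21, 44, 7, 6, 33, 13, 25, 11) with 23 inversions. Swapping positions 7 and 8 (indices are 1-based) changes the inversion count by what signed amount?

+1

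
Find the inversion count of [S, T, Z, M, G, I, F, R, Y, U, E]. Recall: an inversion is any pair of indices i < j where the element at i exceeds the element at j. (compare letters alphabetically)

For each element, count later entries that are smaller:
S: 6
T: 6
Z: 8
M: 4
G: 2
I: 2
F: 1
R: 1
Y: 2
U: 1
E: 0
Sum: 6 + 6 + 8 + 4 + 2 + 2 + 1 + 1 + 2 + 1 + 0 = 33

33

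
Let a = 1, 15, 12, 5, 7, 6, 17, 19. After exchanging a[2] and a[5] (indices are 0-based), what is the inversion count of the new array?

5

Positions 2 and 5 hold 12 and 6; after swapping, the array is [1, 15, 6, 5, 7, 12, 17, 19].
Count, for each position, how many later elements it exceeds:
1 → none → 0
15 → 6, 5, 7, 12 → 4
6 → 5 → 1
5 → none → 0
7 → none → 0
12 → none → 0
17 → none → 0
19 → none → 0
Sum: 0 + 4 + 1 + 0 + 0 + 0 + 0 + 0 = 5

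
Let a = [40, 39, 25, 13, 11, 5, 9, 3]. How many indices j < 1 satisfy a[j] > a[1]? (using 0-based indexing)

The element at index 1 is 39.
Elements before it: 40
Those larger than 39: 40

1 such element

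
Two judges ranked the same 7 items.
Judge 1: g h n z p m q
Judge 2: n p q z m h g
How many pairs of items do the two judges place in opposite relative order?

There are 14 discordant pairs.

Assign each item its position (1..7) in the first ordering, then rewrite the second ordering as that position sequence:
positions: g→1, h→2, n→3, z→4, p→5, m→6, q→7
second ordering as positions: [3, 5, 7, 4, 6, 2, 1]
Discordant pairs = inversions in this position sequence.
3: 2, 1 → 2
5: 4, 2, 1 → 3
7: 4, 6, 2, 1 → 4
4: 2, 1 → 2
6: 2, 1 → 2
2: 1 → 1
1: 0
Total: 2 + 3 + 4 + 2 + 2 + 1 + 0 = 14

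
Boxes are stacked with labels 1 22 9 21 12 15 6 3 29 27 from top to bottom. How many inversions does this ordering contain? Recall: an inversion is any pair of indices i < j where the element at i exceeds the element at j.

18

Element-by-element contributions:
1: 0
22: 6
9: 2
21: 4
12: 2
15: 2
6: 1
3: 0
29: 1
27: 0
Sum: 0 + 6 + 2 + 4 + 2 + 2 + 1 + 0 + 1 + 0 = 18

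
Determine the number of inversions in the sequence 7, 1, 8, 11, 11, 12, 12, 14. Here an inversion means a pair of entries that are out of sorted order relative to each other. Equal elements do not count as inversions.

For each element, count later entries that are smaller:
7: 1
1: 0
8: 0
11: 0
11: 0
12: 0
12: 0
14: 0
Sum: 1 + 0 + 0 + 0 + 0 + 0 + 0 + 0 = 1

1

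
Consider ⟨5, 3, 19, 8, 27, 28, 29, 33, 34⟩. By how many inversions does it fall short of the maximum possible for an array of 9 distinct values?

34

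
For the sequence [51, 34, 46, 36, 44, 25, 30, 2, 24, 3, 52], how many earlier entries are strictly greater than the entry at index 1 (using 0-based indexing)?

1

The element at index 1 is 34.
Elements before it: 51
Those larger than 34: 51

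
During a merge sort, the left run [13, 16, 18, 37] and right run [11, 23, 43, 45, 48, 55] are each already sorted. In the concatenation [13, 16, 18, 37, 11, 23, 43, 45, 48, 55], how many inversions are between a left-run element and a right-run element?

5 split inversions

Count, for every r in R, how many entries of L exceed r:
r = 11: 13, 16, 18, 37 → 4
r = 23: 37 → 1
r = 43: none → 0
r = 45: none → 0
r = 48: none → 0
r = 55: none → 0
Cross-inversions: 4 + 1 + 0 + 0 + 0 + 0 = 5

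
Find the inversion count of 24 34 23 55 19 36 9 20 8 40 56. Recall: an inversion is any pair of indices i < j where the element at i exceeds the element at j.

Element-by-element contributions:
24: 5
34: 5
23: 4
55: 6
19: 2
36: 3
9: 1
20: 1
8: 0
40: 0
56: 0
Sum: 5 + 5 + 4 + 6 + 2 + 3 + 1 + 1 + 0 + 0 + 0 = 27

Inversions: 27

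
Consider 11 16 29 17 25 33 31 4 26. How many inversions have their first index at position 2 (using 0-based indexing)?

4

The element at index 2 is 29.
Elements after it: 17, 25, 33, 31, 4, 26
Those smaller than 29: 17, 25, 4, 26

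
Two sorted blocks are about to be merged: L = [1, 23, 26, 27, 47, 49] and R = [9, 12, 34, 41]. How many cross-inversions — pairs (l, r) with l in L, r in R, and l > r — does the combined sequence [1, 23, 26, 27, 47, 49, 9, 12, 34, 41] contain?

Take each right-half value and tally the left-half values above it:
r = 9: 23, 26, 27, 47, 49 → 5
r = 12: 23, 26, 27, 47, 49 → 5
r = 34: 47, 49 → 2
r = 41: 47, 49 → 2
Cross-inversions: 5 + 5 + 2 + 2 = 14

14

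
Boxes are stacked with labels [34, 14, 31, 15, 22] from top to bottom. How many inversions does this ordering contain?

Count, for each position, how many later elements it exceeds:
34: 4
14: 0
31: 2
15: 0
22: 0
Sum: 4 + 0 + 2 + 0 + 0 = 6

There are 6 inversions.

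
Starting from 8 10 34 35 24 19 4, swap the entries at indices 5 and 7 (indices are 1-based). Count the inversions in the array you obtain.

8

Positions 5 and 7 hold 24 and 4; after swapping, the array is [8, 10, 34, 35, 4, 19, 24].
Element-by-element contributions:
8: 1
10: 1
34: 3
35: 3
4: 0
19: 0
24: 0
Sum: 1 + 1 + 3 + 3 + 0 + 0 + 0 = 8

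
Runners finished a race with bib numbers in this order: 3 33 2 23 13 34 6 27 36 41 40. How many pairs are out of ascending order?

12 out-of-order pairs

For each element, count later entries that are smaller:
3: 1
33: 5
2: 0
23: 2
13: 1
34: 2
6: 0
27: 0
36: 0
41: 1
40: 0
Sum: 1 + 5 + 0 + 2 + 1 + 2 + 0 + 0 + 0 + 1 + 0 = 12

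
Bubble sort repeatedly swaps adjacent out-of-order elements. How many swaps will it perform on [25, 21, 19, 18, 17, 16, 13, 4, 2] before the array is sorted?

Each adjacent swap fixes exactly one inversion, so the minimum swap count equals the number of inversions.
Count inversions — for each element, later elements that are smaller:
25: 21, 19, 18, 17, 16, 13, 4, 2 → 8
21: 19, 18, 17, 16, 13, 4, 2 → 7
19: 18, 17, 16, 13, 4, 2 → 6
18: 17, 16, 13, 4, 2 → 5
17: 16, 13, 4, 2 → 4
16: 13, 4, 2 → 3
13: 4, 2 → 2
4: 2 → 1
2: none → 0
Total inversions: 8 + 7 + 6 + 5 + 4 + 3 + 2 + 1 + 0 = 36

36 adjacent swaps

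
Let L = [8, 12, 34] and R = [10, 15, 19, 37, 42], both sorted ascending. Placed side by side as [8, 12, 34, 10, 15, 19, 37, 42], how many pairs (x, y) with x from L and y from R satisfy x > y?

There are 4 split inversions.

Take each right-half value and tally the left-half values above it:
r = 10: 12, 34 → 2
r = 15: 34 → 1
r = 19: 34 → 1
r = 37: none → 0
r = 42: none → 0
Cross-inversions: 2 + 1 + 1 + 0 + 0 = 4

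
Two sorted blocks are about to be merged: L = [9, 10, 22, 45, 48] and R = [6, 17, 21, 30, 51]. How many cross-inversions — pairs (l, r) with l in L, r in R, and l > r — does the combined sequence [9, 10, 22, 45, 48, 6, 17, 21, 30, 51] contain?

13

For each element r of the right run, count left-run elements greater than r:
r = 6: 9, 10, 22, 45, 48 → 5
r = 17: 22, 45, 48 → 3
r = 21: 22, 45, 48 → 3
r = 30: 45, 48 → 2
r = 51: none → 0
Cross-inversions: 5 + 3 + 3 + 2 + 0 = 13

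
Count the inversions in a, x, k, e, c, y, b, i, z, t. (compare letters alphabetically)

For each element, count later entries that are smaller:
a: 0
x: 6
k: 4
e: 2
c: 1
y: 3
b: 0
i: 0
z: 1
t: 0
Sum: 0 + 6 + 4 + 2 + 1 + 3 + 0 + 0 + 1 + 0 = 17

17 out-of-order pairs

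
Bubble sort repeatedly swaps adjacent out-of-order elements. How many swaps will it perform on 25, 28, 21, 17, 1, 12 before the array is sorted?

13

Minimum adjacent swaps = number of inversions (each swap of adjacent out-of-order elements removes one inversion and no swap can remove more).
Count inversions — for each element, later elements that are smaller:
25: 21, 17, 1, 12 → 4
28: 21, 17, 1, 12 → 4
21: 17, 1, 12 → 3
17: 1, 12 → 2
1: none → 0
12: none → 0
Total inversions: 4 + 4 + 3 + 2 + 0 + 0 = 13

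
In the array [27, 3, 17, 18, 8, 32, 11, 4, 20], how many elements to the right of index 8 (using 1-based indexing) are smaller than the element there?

The element at index 8 is 4.
Elements after it: 20
None of them are smaller than 4.

0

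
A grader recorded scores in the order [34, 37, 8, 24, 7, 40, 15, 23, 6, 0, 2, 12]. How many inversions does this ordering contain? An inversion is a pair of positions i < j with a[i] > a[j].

48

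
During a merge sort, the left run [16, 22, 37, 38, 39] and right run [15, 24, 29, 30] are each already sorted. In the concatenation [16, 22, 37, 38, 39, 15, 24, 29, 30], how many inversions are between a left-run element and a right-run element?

Take each right-half value and tally the left-half values above it:
r = 15: 16, 22, 37, 38, 39 → 5
r = 24: 37, 38, 39 → 3
r = 29: 37, 38, 39 → 3
r = 30: 37, 38, 39 → 3
Cross-inversions: 5 + 3 + 3 + 3 = 14

14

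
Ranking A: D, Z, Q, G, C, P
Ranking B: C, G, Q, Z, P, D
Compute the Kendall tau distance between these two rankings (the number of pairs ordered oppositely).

11

Assign each item its position (1..6) in the first ordering, then rewrite the second ordering as that position sequence:
positions: D→1, Z→2, Q→3, G→4, C→5, P→6
second ordering as positions: [5, 4, 3, 2, 6, 1]
Discordant pairs = inversions in this position sequence.
5: 4, 3, 2, 1 → 4
4: 3, 2, 1 → 3
3: 2, 1 → 2
2: 1 → 1
6: 1 → 1
1: 0
Total: 4 + 3 + 2 + 1 + 1 + 0 = 11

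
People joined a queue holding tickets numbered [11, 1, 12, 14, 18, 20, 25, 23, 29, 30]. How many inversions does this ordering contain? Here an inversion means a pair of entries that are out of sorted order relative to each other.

For each element, count later entries that are smaller:
11 → 1 → 1
1 → none → 0
12 → none → 0
14 → none → 0
18 → none → 0
20 → none → 0
25 → 23 → 1
23 → none → 0
29 → none → 0
30 → none → 0
Sum: 1 + 0 + 0 + 0 + 0 + 0 + 1 + 0 + 0 + 0 = 2

Inversions: 2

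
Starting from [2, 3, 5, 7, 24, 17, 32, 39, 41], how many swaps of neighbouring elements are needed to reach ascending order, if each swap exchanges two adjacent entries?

Each adjacent swap fixes exactly one inversion, so the minimum swap count equals the number of inversions.
Count inversions — for each element, later elements that are smaller:
2: none → 0
3: none → 0
5: none → 0
7: none → 0
24: 17 → 1
17: none → 0
32: none → 0
39: none → 0
41: none → 0
Total inversions: 0 + 0 + 0 + 0 + 1 + 0 + 0 + 0 + 0 = 1

Swaps: 1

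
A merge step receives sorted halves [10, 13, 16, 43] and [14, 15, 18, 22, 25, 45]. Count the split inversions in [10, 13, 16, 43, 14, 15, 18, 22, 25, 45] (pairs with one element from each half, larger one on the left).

For each element r of the right run, count left-run elements greater than r:
r = 14: 16, 43 → 2
r = 15: 16, 43 → 2
r = 18: 43 → 1
r = 22: 43 → 1
r = 25: 43 → 1
r = 45: none → 0
Cross-inversions: 2 + 2 + 1 + 1 + 1 + 0 = 7

7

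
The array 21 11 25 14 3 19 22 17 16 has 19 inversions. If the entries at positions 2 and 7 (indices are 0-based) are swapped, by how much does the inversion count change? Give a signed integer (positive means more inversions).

-5

Positions 2 and 7 hold 25 and 17; after swapping, the array is [21, 11, 17, 14, 3, 19, 22, 25, 16].
For each element, count later entries that are smaller:
21 → 11, 17, 14, 3, 19, 16 → 6
11 → 3 → 1
17 → 14, 3, 16 → 3
14 → 3 → 1
3 → none → 0
19 → 16 → 1
22 → 16 → 1
25 → 16 → 1
16 → none → 0
Sum: 6 + 1 + 3 + 1 + 0 + 1 + 1 + 1 + 0 = 14
Change: 14 − 19 = -5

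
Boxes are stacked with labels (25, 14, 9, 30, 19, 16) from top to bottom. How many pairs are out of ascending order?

8 inversions

Count, for each position, how many later elements it exceeds:
25: 4
14: 1
9: 0
30: 2
19: 1
16: 0
Sum: 4 + 1 + 0 + 2 + 1 + 0 = 8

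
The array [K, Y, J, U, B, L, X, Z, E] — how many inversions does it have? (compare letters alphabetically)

For each element, count later entries that are smaller:
K: 3
Y: 6
J: 2
U: 3
B: 0
L: 1
X: 1
Z: 1
E: 0
Sum: 3 + 6 + 2 + 3 + 0 + 1 + 1 + 1 + 0 = 17

17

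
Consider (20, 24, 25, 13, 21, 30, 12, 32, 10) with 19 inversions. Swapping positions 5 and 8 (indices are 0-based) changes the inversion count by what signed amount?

Positions 5 and 8 hold 30 and 10; after swapping, the array is [20, 24, 25, 13, 21, 10, 12, 32, 30].
For each element, count later entries that are smaller:
20 → 13, 10, 12 → 3
24 → 13, 21, 10, 12 → 4
25 → 13, 21, 10, 12 → 4
13 → 10, 12 → 2
21 → 10, 12 → 2
10 → none → 0
12 → none → 0
32 → 30 → 1
30 → none → 0
Sum: 3 + 4 + 4 + 2 + 2 + 0 + 0 + 1 + 0 = 16
Change: 16 − 19 = -3

-3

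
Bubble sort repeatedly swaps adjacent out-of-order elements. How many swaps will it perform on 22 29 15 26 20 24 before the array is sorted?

8 swaps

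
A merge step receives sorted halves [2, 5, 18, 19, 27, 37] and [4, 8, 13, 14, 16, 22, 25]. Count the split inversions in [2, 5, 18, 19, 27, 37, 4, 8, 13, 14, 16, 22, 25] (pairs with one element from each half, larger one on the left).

Count, for every r in R, how many entries of L exceed r:
r = 4: 5, 18, 19, 27, 37 → 5
r = 8: 18, 19, 27, 37 → 4
r = 13: 18, 19, 27, 37 → 4
r = 14: 18, 19, 27, 37 → 4
r = 16: 18, 19, 27, 37 → 4
r = 22: 27, 37 → 2
r = 25: 27, 37 → 2
Cross-inversions: 5 + 4 + 4 + 4 + 4 + 2 + 2 = 25

25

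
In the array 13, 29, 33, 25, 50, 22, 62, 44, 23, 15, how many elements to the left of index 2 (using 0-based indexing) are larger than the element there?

The element at index 2 is 33.
Elements before it: 13, 29
None of them are larger than 33.

0 such elements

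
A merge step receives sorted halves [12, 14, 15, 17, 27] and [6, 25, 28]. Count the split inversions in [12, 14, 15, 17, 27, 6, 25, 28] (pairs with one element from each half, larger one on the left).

6 cross-inversions

For each element r of the right run, count left-run elements greater than r:
r = 6: 12, 14, 15, 17, 27 → 5
r = 25: 27 → 1
r = 28: none → 0
Cross-inversions: 5 + 1 + 0 = 6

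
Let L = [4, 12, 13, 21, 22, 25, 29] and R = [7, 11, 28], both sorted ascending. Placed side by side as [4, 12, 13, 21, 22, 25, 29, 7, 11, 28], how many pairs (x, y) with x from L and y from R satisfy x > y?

Count, for every r in R, how many entries of L exceed r:
r = 7: 12, 13, 21, 22, 25, 29 → 6
r = 11: 12, 13, 21, 22, 25, 29 → 6
r = 28: 29 → 1
Cross-inversions: 6 + 6 + 1 = 13

13 cross-inversions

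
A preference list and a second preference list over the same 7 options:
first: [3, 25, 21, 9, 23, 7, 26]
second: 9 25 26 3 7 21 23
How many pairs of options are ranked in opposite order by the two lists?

10 pairs

Assign each item its position (1..7) in the first ordering, then rewrite the second ordering as that position sequence:
positions: 3→1, 25→2, 21→3, 9→4, 23→5, 7→6, 26→7
second ordering as positions: [4, 2, 7, 1, 6, 3, 5]
Discordant pairs = inversions in this position sequence.
4: 2, 1, 3 → 3
2: 1 → 1
7: 1, 6, 3, 5 → 4
1: 0
6: 3, 5 → 2
3: 0
5: 0
Total: 3 + 1 + 4 + 0 + 2 + 0 + 0 = 10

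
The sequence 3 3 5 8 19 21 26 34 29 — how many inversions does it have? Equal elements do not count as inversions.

1

Count, for each position, how many later elements it exceeds:
3 → none → 0
3 → none → 0
5 → none → 0
8 → none → 0
19 → none → 0
21 → none → 0
26 → none → 0
34 → 29 → 1
29 → none → 0
Sum: 0 + 0 + 0 + 0 + 0 + 0 + 0 + 1 + 0 = 1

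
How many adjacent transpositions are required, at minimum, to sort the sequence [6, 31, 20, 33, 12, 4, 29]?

Swaps: 11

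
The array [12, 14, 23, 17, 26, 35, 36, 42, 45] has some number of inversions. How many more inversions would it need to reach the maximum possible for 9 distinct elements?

Maximum inversions for 9 distinct elements is C(9, 2) = 9·8/2 = 36.
Current inversions — for each element, count later smaller elements:
12: 0
14: 0
23: 1
17: 0
26: 0
35: 0
36: 0
42: 0
45: 0
Current total: 0 + 0 + 1 + 0 + 0 + 0 + 0 + 0 + 0 = 1
Shortfall: 36 − 1 = 35

35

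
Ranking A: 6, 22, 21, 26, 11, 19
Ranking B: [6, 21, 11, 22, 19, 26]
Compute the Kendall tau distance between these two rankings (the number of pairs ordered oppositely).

Assign each item its position (1..6) in the first ordering, then rewrite the second ordering as that position sequence:
positions: 6→1, 22→2, 21→3, 26→4, 11→5, 19→6
second ordering as positions: [1, 3, 5, 2, 6, 4]
Discordant pairs = inversions in this position sequence.
1: 0
3: 2 → 1
5: 2, 4 → 2
2: 0
6: 4 → 1
4: 0
Total: 0 + 1 + 2 + 0 + 1 + 0 = 4

4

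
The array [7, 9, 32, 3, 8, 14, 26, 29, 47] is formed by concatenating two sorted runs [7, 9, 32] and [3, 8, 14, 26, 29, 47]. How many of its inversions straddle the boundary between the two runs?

There are 8 cross-inversions.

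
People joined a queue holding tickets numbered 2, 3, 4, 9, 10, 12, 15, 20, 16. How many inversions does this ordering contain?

1

Element-by-element contributions:
2 → none → 0
3 → none → 0
4 → none → 0
9 → none → 0
10 → none → 0
12 → none → 0
15 → none → 0
20 → 16 → 1
16 → none → 0
Sum: 0 + 0 + 0 + 0 + 0 + 0 + 0 + 1 + 0 = 1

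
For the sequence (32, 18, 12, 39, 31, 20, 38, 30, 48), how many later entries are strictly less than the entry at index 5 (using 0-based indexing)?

The element at index 5 is 20.
Elements after it: 38, 30, 48
None of them are smaller than 20.

0 such elements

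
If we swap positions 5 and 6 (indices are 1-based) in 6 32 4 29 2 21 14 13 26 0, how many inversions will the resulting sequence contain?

Positions 5 and 6 hold 2 and 21; after swapping, the array is [6, 32, 4, 29, 21, 2, 14, 13, 26, 0].
For each element, count later entries that are smaller:
6 → 4, 2, 0 → 3
32 → 4, 29, 21, 2, 14, 13, 26, 0 → 8
4 → 2, 0 → 2
29 → 21, 2, 14, 13, 26, 0 → 6
21 → 2, 14, 13, 0 → 4
2 → 0 → 1
14 → 13, 0 → 2
13 → 0 → 1
26 → 0 → 1
0 → none → 0
Sum: 3 + 8 + 2 + 6 + 4 + 1 + 2 + 1 + 1 + 0 = 28

28 inversions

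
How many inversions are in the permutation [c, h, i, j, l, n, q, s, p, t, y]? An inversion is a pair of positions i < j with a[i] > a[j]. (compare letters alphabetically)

There are 2 out-of-order pairs.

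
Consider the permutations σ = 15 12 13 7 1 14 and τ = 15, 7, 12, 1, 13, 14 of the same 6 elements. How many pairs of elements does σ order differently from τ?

Discordant pairs: 3

Assign each item its position (1..6) in the first ordering, then rewrite the second ordering as that position sequence:
positions: 15→1, 12→2, 13→3, 7→4, 1→5, 14→6
second ordering as positions: [1, 4, 2, 5, 3, 6]
Discordant pairs = inversions in this position sequence.
1: 0
4: 2, 3 → 2
2: 0
5: 3 → 1
3: 0
6: 0
Total: 0 + 2 + 0 + 1 + 0 + 0 = 3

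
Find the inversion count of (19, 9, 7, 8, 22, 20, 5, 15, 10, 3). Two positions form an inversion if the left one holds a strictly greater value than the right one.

Element-by-element contributions:
19: 7
9: 4
7: 2
8: 2
22: 5
20: 4
5: 1
15: 2
10: 1
3: 0
Sum: 7 + 4 + 2 + 2 + 5 + 4 + 1 + 2 + 1 + 0 = 28

28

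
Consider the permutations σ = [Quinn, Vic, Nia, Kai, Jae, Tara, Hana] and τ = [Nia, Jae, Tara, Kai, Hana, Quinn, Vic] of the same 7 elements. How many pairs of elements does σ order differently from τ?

12

Assign each item its position (1..7) in the first ordering, then rewrite the second ordering as that position sequence:
positions: Quinn→1, Vic→2, Nia→3, Kai→4, Jae→5, Tara→6, Hana→7
second ordering as positions: [3, 5, 6, 4, 7, 1, 2]
Discordant pairs = inversions in this position sequence.
3: 1, 2 → 2
5: 4, 1, 2 → 3
6: 4, 1, 2 → 3
4: 1, 2 → 2
7: 1, 2 → 2
1: 0
2: 0
Total: 2 + 3 + 3 + 2 + 2 + 0 + 0 = 12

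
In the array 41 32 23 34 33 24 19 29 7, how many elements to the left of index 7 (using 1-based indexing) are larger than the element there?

The element at index 7 is 19.
Elements before it: 41, 32, 23, 34, 33, 24
Those larger than 19: 41, 32, 23, 34, 33, 24

6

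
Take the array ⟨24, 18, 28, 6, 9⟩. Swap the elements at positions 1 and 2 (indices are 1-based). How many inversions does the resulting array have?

6 inversions

Positions 1 and 2 hold 24 and 18; after swapping, the array is [18, 24, 28, 6, 9].
Element-by-element contributions:
18: 2
24: 2
28: 2
6: 0
9: 0
Sum: 2 + 2 + 2 + 0 + 0 = 6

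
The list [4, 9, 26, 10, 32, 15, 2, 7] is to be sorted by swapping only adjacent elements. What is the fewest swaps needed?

The minimum number of adjacent swaps to sort an array equals its inversion count, since every such swap removes exactly one inversion.
Count inversions — for each element, later elements that are smaller:
4: 2 → 1
9: 2, 7 → 2
26: 10, 15, 2, 7 → 4
10: 2, 7 → 2
32: 15, 2, 7 → 3
15: 2, 7 → 2
2: none → 0
7: none → 0
Total inversions: 1 + 2 + 4 + 2 + 3 + 2 + 0 + 0 = 14

14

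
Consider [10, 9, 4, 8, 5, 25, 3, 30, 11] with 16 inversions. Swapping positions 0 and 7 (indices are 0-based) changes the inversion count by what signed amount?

+3

Positions 0 and 7 hold 10 and 30; after swapping, the array is [30, 9, 4, 8, 5, 25, 3, 10, 11].
For each element, count later entries that are smaller:
30: 8
9: 4
4: 1
8: 2
5: 1
25: 3
3: 0
10: 0
11: 0
Sum: 8 + 4 + 1 + 2 + 1 + 3 + 0 + 0 + 0 = 19
Change: 19 − 16 = +3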